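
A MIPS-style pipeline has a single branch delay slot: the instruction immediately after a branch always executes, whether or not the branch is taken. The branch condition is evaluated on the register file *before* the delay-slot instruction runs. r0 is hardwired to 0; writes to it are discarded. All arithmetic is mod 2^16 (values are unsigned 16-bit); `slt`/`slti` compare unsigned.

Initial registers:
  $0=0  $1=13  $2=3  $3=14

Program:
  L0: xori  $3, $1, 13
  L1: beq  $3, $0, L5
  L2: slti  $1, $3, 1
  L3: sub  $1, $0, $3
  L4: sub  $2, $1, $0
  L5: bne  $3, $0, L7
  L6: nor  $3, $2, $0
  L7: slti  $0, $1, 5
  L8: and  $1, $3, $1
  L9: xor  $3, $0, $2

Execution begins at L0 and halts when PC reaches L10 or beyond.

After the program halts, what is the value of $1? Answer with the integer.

[0] xori  $3, $1, 13  →  {$0:0, $1:13, $2:3, $3:0}
[1] beq  $3, $0, L5  →  {$0:0, $1:13, $2:3, $3:0}  ⟨branch taken⟩
[2] slti  $1, $3, 1  →  {$0:0, $1:1, $2:3, $3:0}
[5] bne  $3, $0, L7  →  {$0:0, $1:1, $2:3, $3:0}  ⟨branch fallthrough⟩
[6] nor  $3, $2, $0  →  {$0:0, $1:1, $2:3, $3:65532}
[7] slti  $0, $1, 5  →  {$0:0, $1:1, $2:3, $3:65532}
[8] and  $1, $3, $1  →  {$0:0, $1:0, $2:3, $3:65532}
[9] xor  $3, $0, $2  →  {$0:0, $1:0, $2:3, $3:3}

0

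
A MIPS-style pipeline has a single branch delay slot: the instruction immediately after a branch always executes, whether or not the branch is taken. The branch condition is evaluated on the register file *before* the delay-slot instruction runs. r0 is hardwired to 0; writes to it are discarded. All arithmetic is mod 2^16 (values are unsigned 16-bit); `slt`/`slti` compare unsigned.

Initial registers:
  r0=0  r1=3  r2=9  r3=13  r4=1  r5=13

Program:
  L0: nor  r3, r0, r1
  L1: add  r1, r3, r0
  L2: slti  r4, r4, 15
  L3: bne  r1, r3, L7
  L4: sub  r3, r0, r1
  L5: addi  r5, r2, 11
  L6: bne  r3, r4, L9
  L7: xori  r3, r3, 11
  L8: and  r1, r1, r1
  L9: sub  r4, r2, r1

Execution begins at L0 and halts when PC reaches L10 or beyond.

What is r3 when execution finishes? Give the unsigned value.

15

[0] nor  r3, r0, r1  →  {r0:0, r1:3, r2:9, r3:65532, r4:1, r5:13}
[1] add  r1, r3, r0  →  {r0:0, r1:65532, r2:9, r3:65532, r4:1, r5:13}
[2] slti  r4, r4, 15  →  {r0:0, r1:65532, r2:9, r3:65532, r4:1, r5:13}
[3] bne  r1, r3, L7  →  {r0:0, r1:65532, r2:9, r3:65532, r4:1, r5:13}  ⟨branch fallthrough⟩
[4] sub  r3, r0, r1  →  {r0:0, r1:65532, r2:9, r3:4, r4:1, r5:13}
[5] addi  r5, r2, 11  →  {r0:0, r1:65532, r2:9, r3:4, r4:1, r5:20}
[6] bne  r3, r4, L9  →  {r0:0, r1:65532, r2:9, r3:4, r4:1, r5:20}  ⟨branch taken⟩
[7] xori  r3, r3, 11  →  {r0:0, r1:65532, r2:9, r3:15, r4:1, r5:20}
[9] sub  r4, r2, r1  →  {r0:0, r1:65532, r2:9, r3:15, r4:13, r5:20}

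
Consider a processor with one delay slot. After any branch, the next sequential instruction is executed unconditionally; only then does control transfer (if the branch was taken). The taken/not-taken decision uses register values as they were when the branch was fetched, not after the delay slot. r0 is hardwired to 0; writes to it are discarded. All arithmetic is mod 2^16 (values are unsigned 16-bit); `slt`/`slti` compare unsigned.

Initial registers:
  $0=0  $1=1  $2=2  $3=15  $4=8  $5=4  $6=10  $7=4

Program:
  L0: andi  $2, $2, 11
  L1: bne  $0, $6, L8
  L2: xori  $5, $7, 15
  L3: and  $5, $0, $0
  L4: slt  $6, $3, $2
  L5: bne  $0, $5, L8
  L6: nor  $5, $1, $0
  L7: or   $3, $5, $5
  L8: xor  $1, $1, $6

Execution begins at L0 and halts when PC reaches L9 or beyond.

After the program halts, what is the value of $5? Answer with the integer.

11

[0] andi  $2, $2, 11  →  {$0:0, $1:1, $2:2, $3:15, $4:8, $5:4, $6:10, $7:4}
[1] bne  $0, $6, L8  →  {$0:0, $1:1, $2:2, $3:15, $4:8, $5:4, $6:10, $7:4}  ⟨branch taken⟩
[2] xori  $5, $7, 15  →  {$0:0, $1:1, $2:2, $3:15, $4:8, $5:11, $6:10, $7:4}
[8] xor  $1, $1, $6  →  {$0:0, $1:11, $2:2, $3:15, $4:8, $5:11, $6:10, $7:4}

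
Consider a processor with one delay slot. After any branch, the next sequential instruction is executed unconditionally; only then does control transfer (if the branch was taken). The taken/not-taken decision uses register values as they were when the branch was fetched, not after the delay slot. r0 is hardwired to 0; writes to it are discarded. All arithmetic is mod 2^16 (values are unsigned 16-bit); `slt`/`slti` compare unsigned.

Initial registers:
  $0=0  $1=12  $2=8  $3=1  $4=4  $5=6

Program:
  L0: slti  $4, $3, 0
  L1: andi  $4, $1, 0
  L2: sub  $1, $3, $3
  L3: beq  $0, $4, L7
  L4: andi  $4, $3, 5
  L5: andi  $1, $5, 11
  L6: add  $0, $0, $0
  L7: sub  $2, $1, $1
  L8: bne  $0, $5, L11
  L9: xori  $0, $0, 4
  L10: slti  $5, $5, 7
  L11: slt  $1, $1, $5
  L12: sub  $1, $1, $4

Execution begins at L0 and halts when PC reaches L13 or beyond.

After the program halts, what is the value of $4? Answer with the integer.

1

PC=0  slti  $4, $3, 0        | $0=0 $1=12 $2=8 $3=1 $4=0 $5=6
PC=1  andi  $4, $1, 0        | $0=0 $1=12 $2=8 $3=1 $4=0 $5=6
PC=2  sub  $1, $3, $3        | $0=0 $1=0 $2=8 $3=1 $4=0 $5=6
PC=3  beq  $0, $4, L7        | $0=0 $1=0 $2=8 $3=1 $4=0 $5=6  [TAKEN]
PC=4  andi  $4, $3, 5        | $0=0 $1=0 $2=8 $3=1 $4=1 $5=6
PC=7  sub  $2, $1, $1        | $0=0 $1=0 $2=0 $3=1 $4=1 $5=6
PC=8  bne  $0, $5, L11       | $0=0 $1=0 $2=0 $3=1 $4=1 $5=6  [TAKEN]
PC=9  xori  $0, $0, 4        | $0=0 $1=0 $2=0 $3=1 $4=1 $5=6
PC=11 slt  $1, $1, $5        | $0=0 $1=1 $2=0 $3=1 $4=1 $5=6
PC=12 sub  $1, $1, $4        | $0=0 $1=0 $2=0 $3=1 $4=1 $5=6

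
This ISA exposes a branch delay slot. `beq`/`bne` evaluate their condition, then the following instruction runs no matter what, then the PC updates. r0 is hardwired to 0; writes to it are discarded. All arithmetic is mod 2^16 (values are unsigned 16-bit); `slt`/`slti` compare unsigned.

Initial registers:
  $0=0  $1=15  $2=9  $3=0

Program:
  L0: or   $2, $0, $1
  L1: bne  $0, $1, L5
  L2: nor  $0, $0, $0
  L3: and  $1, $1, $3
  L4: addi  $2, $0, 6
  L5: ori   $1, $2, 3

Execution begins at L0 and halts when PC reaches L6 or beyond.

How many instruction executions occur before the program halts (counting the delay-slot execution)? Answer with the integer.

[0] or   $2, $0, $1  →  {$0:0, $1:15, $2:15, $3:0}
[1] bne  $0, $1, L5  →  {$0:0, $1:15, $2:15, $3:0}  ⟨branch taken⟩
[2] nor  $0, $0, $0  →  {$0:0, $1:15, $2:15, $3:0}
[5] ori   $1, $2, 3  →  {$0:0, $1:15, $2:15, $3:0}

4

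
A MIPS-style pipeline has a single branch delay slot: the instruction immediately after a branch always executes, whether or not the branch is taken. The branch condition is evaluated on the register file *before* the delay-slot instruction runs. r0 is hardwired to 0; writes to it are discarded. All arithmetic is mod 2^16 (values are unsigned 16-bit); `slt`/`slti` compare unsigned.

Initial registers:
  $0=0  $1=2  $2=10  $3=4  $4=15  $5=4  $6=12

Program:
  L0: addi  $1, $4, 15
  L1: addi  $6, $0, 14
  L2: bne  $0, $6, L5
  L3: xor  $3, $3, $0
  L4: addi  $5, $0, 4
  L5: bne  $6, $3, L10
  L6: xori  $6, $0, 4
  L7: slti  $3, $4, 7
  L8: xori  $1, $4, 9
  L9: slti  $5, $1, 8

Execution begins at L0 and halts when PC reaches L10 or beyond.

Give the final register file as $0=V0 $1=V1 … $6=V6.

$0=0 $1=30 $2=10 $3=4 $4=15 $5=4 $6=4

#0 addi  $1, $4, 15 ; 0/30/10/4/15/4/12
#1 addi  $6, $0, 14 ; 0/30/10/4/15/4/14
#2 bne  $0, $6, L5 ; 0/30/10/4/15/4/14 ; →target
#3 xor  $3, $3, $0 ; 0/30/10/4/15/4/14
#5 bne  $6, $3, L10 ; 0/30/10/4/15/4/14 ; →target
#6 xori  $6, $0, 4 ; 0/30/10/4/15/4/4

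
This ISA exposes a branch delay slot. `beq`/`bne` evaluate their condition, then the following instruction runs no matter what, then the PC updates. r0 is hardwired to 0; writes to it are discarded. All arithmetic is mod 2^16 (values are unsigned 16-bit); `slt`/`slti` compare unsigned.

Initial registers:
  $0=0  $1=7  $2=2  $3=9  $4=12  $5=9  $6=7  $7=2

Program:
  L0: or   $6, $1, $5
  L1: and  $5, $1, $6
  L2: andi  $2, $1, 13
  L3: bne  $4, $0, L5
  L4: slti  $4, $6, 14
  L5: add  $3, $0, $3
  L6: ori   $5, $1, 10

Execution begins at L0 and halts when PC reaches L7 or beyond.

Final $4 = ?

PC=0  or   $6, $1, $5        | $0=0 $1=7 $2=2 $3=9 $4=12 $5=9 $6=15 $7=2
PC=1  and  $5, $1, $6        | $0=0 $1=7 $2=2 $3=9 $4=12 $5=7 $6=15 $7=2
PC=2  andi  $2, $1, 13       | $0=0 $1=7 $2=5 $3=9 $4=12 $5=7 $6=15 $7=2
PC=3  bne  $4, $0, L5        | $0=0 $1=7 $2=5 $3=9 $4=12 $5=7 $6=15 $7=2  [TAKEN]
PC=4  slti  $4, $6, 14       | $0=0 $1=7 $2=5 $3=9 $4=0 $5=7 $6=15 $7=2
PC=5  add  $3, $0, $3        | $0=0 $1=7 $2=5 $3=9 $4=0 $5=7 $6=15 $7=2
PC=6  ori   $5, $1, 10       | $0=0 $1=7 $2=5 $3=9 $4=0 $5=15 $6=15 $7=2

0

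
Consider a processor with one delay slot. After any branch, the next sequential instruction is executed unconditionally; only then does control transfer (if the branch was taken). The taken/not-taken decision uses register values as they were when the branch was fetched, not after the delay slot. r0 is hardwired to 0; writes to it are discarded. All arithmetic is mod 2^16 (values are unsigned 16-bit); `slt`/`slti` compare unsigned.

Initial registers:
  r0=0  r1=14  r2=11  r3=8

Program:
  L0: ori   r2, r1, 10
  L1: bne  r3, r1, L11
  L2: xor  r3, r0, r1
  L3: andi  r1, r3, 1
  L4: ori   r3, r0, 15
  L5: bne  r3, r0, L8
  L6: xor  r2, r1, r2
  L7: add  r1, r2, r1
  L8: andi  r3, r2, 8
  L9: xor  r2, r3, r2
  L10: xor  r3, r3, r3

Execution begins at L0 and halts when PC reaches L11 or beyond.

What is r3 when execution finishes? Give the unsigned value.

  step pc=0: ori   r2, r1, 10  regs=(0,14,14,8)
  step pc=1: bne  r3, r1, L11  cond=T  regs=(0,14,14,8)
  step pc=2: xor  r3, r0, r1  regs=(0,14,14,14)

14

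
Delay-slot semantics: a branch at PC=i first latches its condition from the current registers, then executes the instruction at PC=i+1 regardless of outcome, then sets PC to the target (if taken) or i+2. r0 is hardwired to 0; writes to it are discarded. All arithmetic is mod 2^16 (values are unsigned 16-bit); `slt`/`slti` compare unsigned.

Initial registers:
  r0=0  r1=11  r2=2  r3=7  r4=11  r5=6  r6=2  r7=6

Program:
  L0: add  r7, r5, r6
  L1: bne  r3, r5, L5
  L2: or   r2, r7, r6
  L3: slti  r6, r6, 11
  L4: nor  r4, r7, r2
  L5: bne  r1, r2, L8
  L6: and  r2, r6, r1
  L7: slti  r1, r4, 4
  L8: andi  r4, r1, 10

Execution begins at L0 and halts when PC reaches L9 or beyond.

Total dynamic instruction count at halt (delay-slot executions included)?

6

PC=0  add  r7, r5, r6        | r0=0 r1=11 r2=2 r3=7 r4=11 r5=6 r6=2 r7=8
PC=1  bne  r3, r5, L5        | r0=0 r1=11 r2=2 r3=7 r4=11 r5=6 r6=2 r7=8  [TAKEN]
PC=2  or   r2, r7, r6        | r0=0 r1=11 r2=10 r3=7 r4=11 r5=6 r6=2 r7=8
PC=5  bne  r1, r2, L8        | r0=0 r1=11 r2=10 r3=7 r4=11 r5=6 r6=2 r7=8  [TAKEN]
PC=6  and  r2, r6, r1        | r0=0 r1=11 r2=2 r3=7 r4=11 r5=6 r6=2 r7=8
PC=8  andi  r4, r1, 10       | r0=0 r1=11 r2=2 r3=7 r4=10 r5=6 r6=2 r7=8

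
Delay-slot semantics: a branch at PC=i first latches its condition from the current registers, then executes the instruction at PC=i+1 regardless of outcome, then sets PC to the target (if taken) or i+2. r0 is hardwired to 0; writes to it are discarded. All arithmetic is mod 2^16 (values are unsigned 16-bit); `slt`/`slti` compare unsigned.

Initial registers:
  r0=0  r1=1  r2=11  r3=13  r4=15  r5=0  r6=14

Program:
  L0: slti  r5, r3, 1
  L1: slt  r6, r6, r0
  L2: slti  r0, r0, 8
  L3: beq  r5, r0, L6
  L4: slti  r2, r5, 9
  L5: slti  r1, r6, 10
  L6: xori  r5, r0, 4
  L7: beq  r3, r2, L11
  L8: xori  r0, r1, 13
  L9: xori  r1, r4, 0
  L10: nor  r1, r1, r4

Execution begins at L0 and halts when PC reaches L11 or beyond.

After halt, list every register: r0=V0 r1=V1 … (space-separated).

[0] slti  r5, r3, 1  →  {r0:0, r1:1, r2:11, r3:13, r4:15, r5:0, r6:14}
[1] slt  r6, r6, r0  →  {r0:0, r1:1, r2:11, r3:13, r4:15, r5:0, r6:0}
[2] slti  r0, r0, 8  →  {r0:0, r1:1, r2:11, r3:13, r4:15, r5:0, r6:0}
[3] beq  r5, r0, L6  →  {r0:0, r1:1, r2:11, r3:13, r4:15, r5:0, r6:0}  ⟨branch taken⟩
[4] slti  r2, r5, 9  →  {r0:0, r1:1, r2:1, r3:13, r4:15, r5:0, r6:0}
[6] xori  r5, r0, 4  →  {r0:0, r1:1, r2:1, r3:13, r4:15, r5:4, r6:0}
[7] beq  r3, r2, L11  →  {r0:0, r1:1, r2:1, r3:13, r4:15, r5:4, r6:0}  ⟨branch fallthrough⟩
[8] xori  r0, r1, 13  →  {r0:0, r1:1, r2:1, r3:13, r4:15, r5:4, r6:0}
[9] xori  r1, r4, 0  →  {r0:0, r1:15, r2:1, r3:13, r4:15, r5:4, r6:0}
[10] nor  r1, r1, r4  →  {r0:0, r1:65520, r2:1, r3:13, r4:15, r5:4, r6:0}

r0=0 r1=65520 r2=1 r3=13 r4=15 r5=4 r6=0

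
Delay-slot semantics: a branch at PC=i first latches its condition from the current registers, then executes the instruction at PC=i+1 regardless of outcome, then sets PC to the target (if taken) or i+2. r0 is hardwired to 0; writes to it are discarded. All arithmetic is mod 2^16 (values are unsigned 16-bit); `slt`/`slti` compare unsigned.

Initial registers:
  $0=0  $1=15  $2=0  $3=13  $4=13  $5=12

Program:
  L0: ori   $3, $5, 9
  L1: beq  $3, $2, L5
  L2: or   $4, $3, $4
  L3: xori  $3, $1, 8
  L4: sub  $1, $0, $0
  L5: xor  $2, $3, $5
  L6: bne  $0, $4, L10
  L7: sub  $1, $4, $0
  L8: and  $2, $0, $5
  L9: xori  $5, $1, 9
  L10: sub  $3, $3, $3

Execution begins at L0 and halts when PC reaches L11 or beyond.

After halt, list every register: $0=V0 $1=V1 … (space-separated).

#0 ori   $3, $5, 9 ; 0/15/0/13/13/12
#1 beq  $3, $2, L5 ; 0/15/0/13/13/12 ; →fallthru
#2 or   $4, $3, $4 ; 0/15/0/13/13/12
#3 xori  $3, $1, 8 ; 0/15/0/7/13/12
#4 sub  $1, $0, $0 ; 0/0/0/7/13/12
#5 xor  $2, $3, $5 ; 0/0/11/7/13/12
#6 bne  $0, $4, L10 ; 0/0/11/7/13/12 ; →target
#7 sub  $1, $4, $0 ; 0/13/11/7/13/12
#10 sub  $3, $3, $3 ; 0/13/11/0/13/12

$0=0 $1=13 $2=11 $3=0 $4=13 $5=12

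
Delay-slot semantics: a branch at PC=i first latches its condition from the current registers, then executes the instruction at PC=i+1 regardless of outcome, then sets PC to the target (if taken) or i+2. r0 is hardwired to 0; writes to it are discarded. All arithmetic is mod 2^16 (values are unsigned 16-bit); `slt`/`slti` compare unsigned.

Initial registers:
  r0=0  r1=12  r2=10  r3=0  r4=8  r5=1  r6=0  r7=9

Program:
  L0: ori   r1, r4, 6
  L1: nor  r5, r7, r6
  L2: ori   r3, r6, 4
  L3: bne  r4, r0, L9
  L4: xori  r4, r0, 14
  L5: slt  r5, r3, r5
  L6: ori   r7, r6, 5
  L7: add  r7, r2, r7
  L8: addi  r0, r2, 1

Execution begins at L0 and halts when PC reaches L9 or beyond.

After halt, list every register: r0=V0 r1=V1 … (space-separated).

  step pc=0: ori   r1, r4, 6  regs=(0,14,10,0,8,1,0,9)
  step pc=1: nor  r5, r7, r6  regs=(0,14,10,0,8,65526,0,9)
  step pc=2: ori   r3, r6, 4  regs=(0,14,10,4,8,65526,0,9)
  step pc=3: bne  r4, r0, L9  cond=T  regs=(0,14,10,4,8,65526,0,9)
  step pc=4: xori  r4, r0, 14  regs=(0,14,10,4,14,65526,0,9)

r0=0 r1=14 r2=10 r3=4 r4=14 r5=65526 r6=0 r7=9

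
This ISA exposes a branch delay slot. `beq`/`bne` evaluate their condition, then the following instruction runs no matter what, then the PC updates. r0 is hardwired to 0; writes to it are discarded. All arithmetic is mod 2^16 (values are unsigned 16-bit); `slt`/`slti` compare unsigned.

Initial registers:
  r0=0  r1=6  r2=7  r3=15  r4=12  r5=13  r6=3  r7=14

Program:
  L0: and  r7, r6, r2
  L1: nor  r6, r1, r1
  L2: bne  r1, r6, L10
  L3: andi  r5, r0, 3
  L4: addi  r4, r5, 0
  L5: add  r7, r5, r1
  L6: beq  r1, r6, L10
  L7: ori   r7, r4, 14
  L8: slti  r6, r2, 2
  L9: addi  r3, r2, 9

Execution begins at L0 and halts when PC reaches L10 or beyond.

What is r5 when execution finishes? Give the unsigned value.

#0 and  r7, r6, r2 ; 0/6/7/15/12/13/3/3
#1 nor  r6, r1, r1 ; 0/6/7/15/12/13/65529/3
#2 bne  r1, r6, L10 ; 0/6/7/15/12/13/65529/3 ; →target
#3 andi  r5, r0, 3 ; 0/6/7/15/12/0/65529/3

0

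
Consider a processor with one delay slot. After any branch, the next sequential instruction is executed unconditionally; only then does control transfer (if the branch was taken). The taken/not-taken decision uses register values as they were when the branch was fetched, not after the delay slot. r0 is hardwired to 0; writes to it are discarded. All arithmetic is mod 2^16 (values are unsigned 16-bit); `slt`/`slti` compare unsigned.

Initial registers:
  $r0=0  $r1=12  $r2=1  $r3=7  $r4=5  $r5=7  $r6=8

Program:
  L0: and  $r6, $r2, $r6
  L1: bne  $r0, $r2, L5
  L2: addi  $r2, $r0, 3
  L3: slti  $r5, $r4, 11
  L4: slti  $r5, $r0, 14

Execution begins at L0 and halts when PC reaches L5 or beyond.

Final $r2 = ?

[0] and  $r6, $r2, $r6  →  {$r0:0, $r1:12, $r2:1, $r3:7, $r4:5, $r5:7, $r6:0}
[1] bne  $r0, $r2, L5  →  {$r0:0, $r1:12, $r2:1, $r3:7, $r4:5, $r5:7, $r6:0}  ⟨branch taken⟩
[2] addi  $r2, $r0, 3  →  {$r0:0, $r1:12, $r2:3, $r3:7, $r4:5, $r5:7, $r6:0}

3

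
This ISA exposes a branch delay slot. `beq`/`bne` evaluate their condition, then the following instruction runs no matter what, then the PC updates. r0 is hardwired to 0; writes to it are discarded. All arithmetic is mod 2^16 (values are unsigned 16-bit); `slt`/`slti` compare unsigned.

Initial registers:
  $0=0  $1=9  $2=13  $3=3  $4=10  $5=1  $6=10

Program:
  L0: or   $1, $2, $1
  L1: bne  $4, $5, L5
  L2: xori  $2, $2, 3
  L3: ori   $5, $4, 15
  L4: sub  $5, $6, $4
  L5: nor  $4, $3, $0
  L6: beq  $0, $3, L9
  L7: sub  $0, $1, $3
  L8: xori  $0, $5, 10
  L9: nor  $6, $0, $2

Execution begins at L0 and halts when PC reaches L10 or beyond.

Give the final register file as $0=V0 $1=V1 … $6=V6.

#0 or   $1, $2, $1 ; 0/13/13/3/10/1/10
#1 bne  $4, $5, L5 ; 0/13/13/3/10/1/10 ; →target
#2 xori  $2, $2, 3 ; 0/13/14/3/10/1/10
#5 nor  $4, $3, $0 ; 0/13/14/3/65532/1/10
#6 beq  $0, $3, L9 ; 0/13/14/3/65532/1/10 ; →fallthru
#7 sub  $0, $1, $3 ; 0/13/14/3/65532/1/10
#8 xori  $0, $5, 10 ; 0/13/14/3/65532/1/10
#9 nor  $6, $0, $2 ; 0/13/14/3/65532/1/65521

$0=0 $1=13 $2=14 $3=3 $4=65532 $5=1 $6=65521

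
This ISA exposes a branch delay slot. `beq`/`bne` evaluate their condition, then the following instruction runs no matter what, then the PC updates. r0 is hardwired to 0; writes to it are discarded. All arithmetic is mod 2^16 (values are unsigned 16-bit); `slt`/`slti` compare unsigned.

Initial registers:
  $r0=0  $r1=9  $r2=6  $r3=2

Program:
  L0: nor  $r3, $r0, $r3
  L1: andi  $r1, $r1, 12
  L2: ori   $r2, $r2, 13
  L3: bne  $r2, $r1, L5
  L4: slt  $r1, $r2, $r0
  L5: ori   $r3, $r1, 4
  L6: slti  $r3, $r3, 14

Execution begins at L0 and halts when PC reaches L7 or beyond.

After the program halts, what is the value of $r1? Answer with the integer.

PC=0  nor  $r3, $r0, $r3     | $r0=0 $r1=9 $r2=6 $r3=65533
PC=1  andi  $r1, $r1, 12     | $r0=0 $r1=8 $r2=6 $r3=65533
PC=2  ori   $r2, $r2, 13     | $r0=0 $r1=8 $r2=15 $r3=65533
PC=3  bne  $r2, $r1, L5      | $r0=0 $r1=8 $r2=15 $r3=65533  [TAKEN]
PC=4  slt  $r1, $r2, $r0     | $r0=0 $r1=0 $r2=15 $r3=65533
PC=5  ori   $r3, $r1, 4      | $r0=0 $r1=0 $r2=15 $r3=4
PC=6  slti  $r3, $r3, 14     | $r0=0 $r1=0 $r2=15 $r3=1

0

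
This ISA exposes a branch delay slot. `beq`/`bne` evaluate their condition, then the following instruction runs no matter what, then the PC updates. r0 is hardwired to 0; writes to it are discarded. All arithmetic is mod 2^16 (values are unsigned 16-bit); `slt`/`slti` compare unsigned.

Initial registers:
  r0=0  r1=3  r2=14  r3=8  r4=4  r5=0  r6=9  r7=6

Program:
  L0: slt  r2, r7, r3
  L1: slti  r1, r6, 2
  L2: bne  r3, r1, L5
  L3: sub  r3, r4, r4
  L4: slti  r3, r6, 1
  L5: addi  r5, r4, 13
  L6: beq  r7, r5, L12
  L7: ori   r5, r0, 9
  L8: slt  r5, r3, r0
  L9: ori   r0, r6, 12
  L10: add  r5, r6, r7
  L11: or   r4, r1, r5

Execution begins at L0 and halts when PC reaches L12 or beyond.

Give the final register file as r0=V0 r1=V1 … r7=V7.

r0=0 r1=0 r2=1 r3=0 r4=15 r5=15 r6=9 r7=6

#0 slt  r2, r7, r3 ; 0/3/1/8/4/0/9/6
#1 slti  r1, r6, 2 ; 0/0/1/8/4/0/9/6
#2 bne  r3, r1, L5 ; 0/0/1/8/4/0/9/6 ; →target
#3 sub  r3, r4, r4 ; 0/0/1/0/4/0/9/6
#5 addi  r5, r4, 13 ; 0/0/1/0/4/17/9/6
#6 beq  r7, r5, L12 ; 0/0/1/0/4/17/9/6 ; →fallthru
#7 ori   r5, r0, 9 ; 0/0/1/0/4/9/9/6
#8 slt  r5, r3, r0 ; 0/0/1/0/4/0/9/6
#9 ori   r0, r6, 12 ; 0/0/1/0/4/0/9/6
#10 add  r5, r6, r7 ; 0/0/1/0/4/15/9/6
#11 or   r4, r1, r5 ; 0/0/1/0/15/15/9/6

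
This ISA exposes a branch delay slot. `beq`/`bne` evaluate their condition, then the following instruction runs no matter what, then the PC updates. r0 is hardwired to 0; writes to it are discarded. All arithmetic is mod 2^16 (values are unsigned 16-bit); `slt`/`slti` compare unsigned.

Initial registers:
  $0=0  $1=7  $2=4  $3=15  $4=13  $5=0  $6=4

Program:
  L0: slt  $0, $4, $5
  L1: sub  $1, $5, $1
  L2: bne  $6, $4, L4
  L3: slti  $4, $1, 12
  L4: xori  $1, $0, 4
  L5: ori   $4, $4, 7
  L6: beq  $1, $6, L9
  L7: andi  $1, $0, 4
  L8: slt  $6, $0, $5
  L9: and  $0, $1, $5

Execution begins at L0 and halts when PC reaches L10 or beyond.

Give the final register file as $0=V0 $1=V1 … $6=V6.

$0=0 $1=0 $2=4 $3=15 $4=7 $5=0 $6=4

[0] slt  $0, $4, $5  →  {$0:0, $1:7, $2:4, $3:15, $4:13, $5:0, $6:4}
[1] sub  $1, $5, $1  →  {$0:0, $1:65529, $2:4, $3:15, $4:13, $5:0, $6:4}
[2] bne  $6, $4, L4  →  {$0:0, $1:65529, $2:4, $3:15, $4:13, $5:0, $6:4}  ⟨branch taken⟩
[3] slti  $4, $1, 12  →  {$0:0, $1:65529, $2:4, $3:15, $4:0, $5:0, $6:4}
[4] xori  $1, $0, 4  →  {$0:0, $1:4, $2:4, $3:15, $4:0, $5:0, $6:4}
[5] ori   $4, $4, 7  →  {$0:0, $1:4, $2:4, $3:15, $4:7, $5:0, $6:4}
[6] beq  $1, $6, L9  →  {$0:0, $1:4, $2:4, $3:15, $4:7, $5:0, $6:4}  ⟨branch taken⟩
[7] andi  $1, $0, 4  →  {$0:0, $1:0, $2:4, $3:15, $4:7, $5:0, $6:4}
[9] and  $0, $1, $5  →  {$0:0, $1:0, $2:4, $3:15, $4:7, $5:0, $6:4}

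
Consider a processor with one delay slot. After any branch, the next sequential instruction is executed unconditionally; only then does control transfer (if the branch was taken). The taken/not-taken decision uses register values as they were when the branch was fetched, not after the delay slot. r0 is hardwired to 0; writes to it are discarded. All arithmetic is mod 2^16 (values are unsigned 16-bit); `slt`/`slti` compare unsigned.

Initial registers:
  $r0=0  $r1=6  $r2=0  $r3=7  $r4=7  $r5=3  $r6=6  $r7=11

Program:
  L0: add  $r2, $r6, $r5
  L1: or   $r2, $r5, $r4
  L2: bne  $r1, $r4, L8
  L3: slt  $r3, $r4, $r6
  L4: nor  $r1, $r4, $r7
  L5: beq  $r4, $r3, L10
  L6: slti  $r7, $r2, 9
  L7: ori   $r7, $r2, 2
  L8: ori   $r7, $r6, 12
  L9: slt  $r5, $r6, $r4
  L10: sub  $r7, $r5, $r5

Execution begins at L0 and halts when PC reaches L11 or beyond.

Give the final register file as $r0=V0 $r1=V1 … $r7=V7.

[0] add  $r2, $r6, $r5  →  {$r0:0, $r1:6, $r2:9, $r3:7, $r4:7, $r5:3, $r6:6, $r7:11}
[1] or   $r2, $r5, $r4  →  {$r0:0, $r1:6, $r2:7, $r3:7, $r4:7, $r5:3, $r6:6, $r7:11}
[2] bne  $r1, $r4, L8  →  {$r0:0, $r1:6, $r2:7, $r3:7, $r4:7, $r5:3, $r6:6, $r7:11}  ⟨branch taken⟩
[3] slt  $r3, $r4, $r6  →  {$r0:0, $r1:6, $r2:7, $r3:0, $r4:7, $r5:3, $r6:6, $r7:11}
[8] ori   $r7, $r6, 12  →  {$r0:0, $r1:6, $r2:7, $r3:0, $r4:7, $r5:3, $r6:6, $r7:14}
[9] slt  $r5, $r6, $r4  →  {$r0:0, $r1:6, $r2:7, $r3:0, $r4:7, $r5:1, $r6:6, $r7:14}
[10] sub  $r7, $r5, $r5  →  {$r0:0, $r1:6, $r2:7, $r3:0, $r4:7, $r5:1, $r6:6, $r7:0}

$r0=0 $r1=6 $r2=7 $r3=0 $r4=7 $r5=1 $r6=6 $r7=0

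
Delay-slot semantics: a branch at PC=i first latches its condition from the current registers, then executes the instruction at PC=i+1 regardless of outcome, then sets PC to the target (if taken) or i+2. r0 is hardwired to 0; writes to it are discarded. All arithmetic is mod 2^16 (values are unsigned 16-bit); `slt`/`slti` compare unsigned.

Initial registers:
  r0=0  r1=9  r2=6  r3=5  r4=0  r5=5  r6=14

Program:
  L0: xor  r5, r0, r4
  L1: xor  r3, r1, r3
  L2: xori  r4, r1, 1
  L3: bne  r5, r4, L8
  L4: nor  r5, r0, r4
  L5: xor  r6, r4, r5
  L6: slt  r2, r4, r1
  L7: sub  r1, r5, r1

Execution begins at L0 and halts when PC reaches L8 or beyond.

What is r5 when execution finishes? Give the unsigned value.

  step pc=0: xor  r5, r0, r4  regs=(0,9,6,5,0,0,14)
  step pc=1: xor  r3, r1, r3  regs=(0,9,6,12,0,0,14)
  step pc=2: xori  r4, r1, 1  regs=(0,9,6,12,8,0,14)
  step pc=3: bne  r5, r4, L8  cond=T  regs=(0,9,6,12,8,0,14)
  step pc=4: nor  r5, r0, r4  regs=(0,9,6,12,8,65527,14)

65527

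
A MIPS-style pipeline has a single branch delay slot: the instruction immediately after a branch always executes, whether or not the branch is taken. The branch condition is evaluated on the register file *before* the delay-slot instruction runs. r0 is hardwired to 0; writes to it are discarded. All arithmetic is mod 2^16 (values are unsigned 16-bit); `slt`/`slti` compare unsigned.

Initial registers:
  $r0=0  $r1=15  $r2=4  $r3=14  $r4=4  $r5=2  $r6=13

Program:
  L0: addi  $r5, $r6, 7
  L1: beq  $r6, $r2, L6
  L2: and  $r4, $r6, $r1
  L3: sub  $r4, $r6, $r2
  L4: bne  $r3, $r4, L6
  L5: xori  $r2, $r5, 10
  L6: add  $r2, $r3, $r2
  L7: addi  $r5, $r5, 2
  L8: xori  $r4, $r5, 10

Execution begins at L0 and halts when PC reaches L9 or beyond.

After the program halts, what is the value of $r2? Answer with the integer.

44

#0 addi  $r5, $r6, 7 ; 0/15/4/14/4/20/13
#1 beq  $r6, $r2, L6 ; 0/15/4/14/4/20/13 ; →fallthru
#2 and  $r4, $r6, $r1 ; 0/15/4/14/13/20/13
#3 sub  $r4, $r6, $r2 ; 0/15/4/14/9/20/13
#4 bne  $r3, $r4, L6 ; 0/15/4/14/9/20/13 ; →target
#5 xori  $r2, $r5, 10 ; 0/15/30/14/9/20/13
#6 add  $r2, $r3, $r2 ; 0/15/44/14/9/20/13
#7 addi  $r5, $r5, 2 ; 0/15/44/14/9/22/13
#8 xori  $r4, $r5, 10 ; 0/15/44/14/28/22/13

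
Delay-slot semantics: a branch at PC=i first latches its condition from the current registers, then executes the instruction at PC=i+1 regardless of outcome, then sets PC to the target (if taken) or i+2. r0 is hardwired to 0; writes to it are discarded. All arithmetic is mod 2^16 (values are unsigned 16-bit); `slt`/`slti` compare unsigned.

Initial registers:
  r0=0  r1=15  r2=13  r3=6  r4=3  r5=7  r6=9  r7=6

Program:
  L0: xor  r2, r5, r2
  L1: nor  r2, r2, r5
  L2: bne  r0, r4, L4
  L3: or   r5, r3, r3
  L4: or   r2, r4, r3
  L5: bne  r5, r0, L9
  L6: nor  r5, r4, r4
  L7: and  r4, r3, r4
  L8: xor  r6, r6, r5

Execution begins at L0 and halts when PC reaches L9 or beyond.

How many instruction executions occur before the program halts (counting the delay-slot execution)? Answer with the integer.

7

[0] xor  r2, r5, r2  →  {r0:0, r1:15, r2:10, r3:6, r4:3, r5:7, r6:9, r7:6}
[1] nor  r2, r2, r5  →  {r0:0, r1:15, r2:65520, r3:6, r4:3, r5:7, r6:9, r7:6}
[2] bne  r0, r4, L4  →  {r0:0, r1:15, r2:65520, r3:6, r4:3, r5:7, r6:9, r7:6}  ⟨branch taken⟩
[3] or   r5, r3, r3  →  {r0:0, r1:15, r2:65520, r3:6, r4:3, r5:6, r6:9, r7:6}
[4] or   r2, r4, r3  →  {r0:0, r1:15, r2:7, r3:6, r4:3, r5:6, r6:9, r7:6}
[5] bne  r5, r0, L9  →  {r0:0, r1:15, r2:7, r3:6, r4:3, r5:6, r6:9, r7:6}  ⟨branch taken⟩
[6] nor  r5, r4, r4  →  {r0:0, r1:15, r2:7, r3:6, r4:3, r5:65532, r6:9, r7:6}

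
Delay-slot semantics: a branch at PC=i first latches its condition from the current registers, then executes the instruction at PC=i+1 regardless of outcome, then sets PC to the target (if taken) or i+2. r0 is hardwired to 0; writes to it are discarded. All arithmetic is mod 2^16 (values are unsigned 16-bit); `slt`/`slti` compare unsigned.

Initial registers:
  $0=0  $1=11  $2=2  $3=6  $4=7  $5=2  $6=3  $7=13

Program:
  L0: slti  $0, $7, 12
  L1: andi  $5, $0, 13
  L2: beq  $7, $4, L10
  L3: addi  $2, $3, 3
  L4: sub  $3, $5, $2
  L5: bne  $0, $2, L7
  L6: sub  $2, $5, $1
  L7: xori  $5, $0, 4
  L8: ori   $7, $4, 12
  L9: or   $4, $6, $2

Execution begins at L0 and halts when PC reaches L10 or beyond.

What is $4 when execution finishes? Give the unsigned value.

  step pc=0: slti  $0, $7, 12  regs=(0,11,2,6,7,2,3,13)
  step pc=1: andi  $5, $0, 13  regs=(0,11,2,6,7,0,3,13)
  step pc=2: beq  $7, $4, L10  cond=F  regs=(0,11,2,6,7,0,3,13)
  step pc=3: addi  $2, $3, 3  regs=(0,11,9,6,7,0,3,13)
  step pc=4: sub  $3, $5, $2  regs=(0,11,9,65527,7,0,3,13)
  step pc=5: bne  $0, $2, L7  cond=T  regs=(0,11,9,65527,7,0,3,13)
  step pc=6: sub  $2, $5, $1  regs=(0,11,65525,65527,7,0,3,13)
  step pc=7: xori  $5, $0, 4  regs=(0,11,65525,65527,7,4,3,13)
  step pc=8: ori   $7, $4, 12  regs=(0,11,65525,65527,7,4,3,15)
  step pc=9: or   $4, $6, $2  regs=(0,11,65525,65527,65527,4,3,15)

65527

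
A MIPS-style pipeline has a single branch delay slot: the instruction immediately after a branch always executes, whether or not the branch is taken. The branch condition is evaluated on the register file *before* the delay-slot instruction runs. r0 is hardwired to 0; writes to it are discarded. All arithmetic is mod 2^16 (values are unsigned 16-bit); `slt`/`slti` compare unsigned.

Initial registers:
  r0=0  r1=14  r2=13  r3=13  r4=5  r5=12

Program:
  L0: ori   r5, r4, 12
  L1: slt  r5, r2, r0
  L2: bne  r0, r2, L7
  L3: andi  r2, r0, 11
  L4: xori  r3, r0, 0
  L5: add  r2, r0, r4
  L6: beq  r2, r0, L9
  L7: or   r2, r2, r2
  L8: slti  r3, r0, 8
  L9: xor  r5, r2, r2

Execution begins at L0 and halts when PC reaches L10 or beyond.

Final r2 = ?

PC=0  ori   r5, r4, 12       | r0=0 r1=14 r2=13 r3=13 r4=5 r5=13
PC=1  slt  r5, r2, r0        | r0=0 r1=14 r2=13 r3=13 r4=5 r5=0
PC=2  bne  r0, r2, L7        | r0=0 r1=14 r2=13 r3=13 r4=5 r5=0  [TAKEN]
PC=3  andi  r2, r0, 11       | r0=0 r1=14 r2=0 r3=13 r4=5 r5=0
PC=7  or   r2, r2, r2        | r0=0 r1=14 r2=0 r3=13 r4=5 r5=0
PC=8  slti  r3, r0, 8        | r0=0 r1=14 r2=0 r3=1 r4=5 r5=0
PC=9  xor  r5, r2, r2        | r0=0 r1=14 r2=0 r3=1 r4=5 r5=0

0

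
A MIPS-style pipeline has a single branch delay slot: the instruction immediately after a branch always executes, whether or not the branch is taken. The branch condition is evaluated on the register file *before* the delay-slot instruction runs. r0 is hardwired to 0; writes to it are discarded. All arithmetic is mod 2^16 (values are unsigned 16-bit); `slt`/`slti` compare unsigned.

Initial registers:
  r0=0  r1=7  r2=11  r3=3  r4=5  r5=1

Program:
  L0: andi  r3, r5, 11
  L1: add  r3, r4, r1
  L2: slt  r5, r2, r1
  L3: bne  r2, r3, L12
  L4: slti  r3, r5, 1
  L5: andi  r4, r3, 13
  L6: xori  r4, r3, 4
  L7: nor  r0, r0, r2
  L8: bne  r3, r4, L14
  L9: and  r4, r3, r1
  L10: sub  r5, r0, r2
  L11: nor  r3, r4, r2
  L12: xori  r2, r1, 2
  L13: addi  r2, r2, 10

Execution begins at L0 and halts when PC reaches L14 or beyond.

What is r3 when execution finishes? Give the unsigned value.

  step pc=0: andi  r3, r5, 11  regs=(0,7,11,1,5,1)
  step pc=1: add  r3, r4, r1  regs=(0,7,11,12,5,1)
  step pc=2: slt  r5, r2, r1  regs=(0,7,11,12,5,0)
  step pc=3: bne  r2, r3, L12  cond=T  regs=(0,7,11,12,5,0)
  step pc=4: slti  r3, r5, 1  regs=(0,7,11,1,5,0)
  step pc=12: xori  r2, r1, 2  regs=(0,7,5,1,5,0)
  step pc=13: addi  r2, r2, 10  regs=(0,7,15,1,5,0)

1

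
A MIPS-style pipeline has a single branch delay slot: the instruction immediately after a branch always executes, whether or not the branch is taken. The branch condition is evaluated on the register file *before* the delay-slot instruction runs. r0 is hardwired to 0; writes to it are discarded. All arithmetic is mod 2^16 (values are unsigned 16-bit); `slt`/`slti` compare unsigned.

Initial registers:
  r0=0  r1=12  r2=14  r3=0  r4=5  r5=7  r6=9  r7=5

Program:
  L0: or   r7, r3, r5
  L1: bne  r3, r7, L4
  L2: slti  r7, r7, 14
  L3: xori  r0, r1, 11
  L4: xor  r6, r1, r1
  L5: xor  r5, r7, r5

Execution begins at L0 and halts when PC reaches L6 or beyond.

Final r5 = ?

6

PC=0  or   r7, r3, r5        | r0=0 r1=12 r2=14 r3=0 r4=5 r5=7 r6=9 r7=7
PC=1  bne  r3, r7, L4        | r0=0 r1=12 r2=14 r3=0 r4=5 r5=7 r6=9 r7=7  [TAKEN]
PC=2  slti  r7, r7, 14       | r0=0 r1=12 r2=14 r3=0 r4=5 r5=7 r6=9 r7=1
PC=4  xor  r6, r1, r1        | r0=0 r1=12 r2=14 r3=0 r4=5 r5=7 r6=0 r7=1
PC=5  xor  r5, r7, r5        | r0=0 r1=12 r2=14 r3=0 r4=5 r5=6 r6=0 r7=1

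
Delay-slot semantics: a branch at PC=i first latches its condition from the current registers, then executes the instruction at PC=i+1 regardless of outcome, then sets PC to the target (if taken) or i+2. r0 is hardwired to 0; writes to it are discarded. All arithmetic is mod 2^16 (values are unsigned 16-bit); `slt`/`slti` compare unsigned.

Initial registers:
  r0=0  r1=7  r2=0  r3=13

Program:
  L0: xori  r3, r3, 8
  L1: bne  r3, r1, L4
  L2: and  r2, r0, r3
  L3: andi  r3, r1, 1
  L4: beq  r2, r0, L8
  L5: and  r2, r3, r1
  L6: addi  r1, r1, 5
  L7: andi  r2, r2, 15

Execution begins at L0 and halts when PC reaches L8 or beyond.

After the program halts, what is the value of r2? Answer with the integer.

#0 xori  r3, r3, 8 ; 0/7/0/5
#1 bne  r3, r1, L4 ; 0/7/0/5 ; →target
#2 and  r2, r0, r3 ; 0/7/0/5
#4 beq  r2, r0, L8 ; 0/7/0/5 ; →target
#5 and  r2, r3, r1 ; 0/7/5/5

5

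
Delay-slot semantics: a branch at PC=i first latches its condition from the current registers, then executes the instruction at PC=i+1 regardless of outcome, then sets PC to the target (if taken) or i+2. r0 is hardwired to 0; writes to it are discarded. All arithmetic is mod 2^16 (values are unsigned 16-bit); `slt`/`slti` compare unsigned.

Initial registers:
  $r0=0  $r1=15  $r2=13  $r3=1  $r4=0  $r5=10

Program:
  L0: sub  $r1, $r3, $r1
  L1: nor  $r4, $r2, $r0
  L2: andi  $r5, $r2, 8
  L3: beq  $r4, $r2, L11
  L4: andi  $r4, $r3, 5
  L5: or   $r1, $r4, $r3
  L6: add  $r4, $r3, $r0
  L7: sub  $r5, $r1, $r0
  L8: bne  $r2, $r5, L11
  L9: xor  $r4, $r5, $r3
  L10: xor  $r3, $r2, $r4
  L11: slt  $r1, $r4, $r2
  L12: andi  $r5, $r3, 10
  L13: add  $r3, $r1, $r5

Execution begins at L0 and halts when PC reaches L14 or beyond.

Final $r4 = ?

0

PC=0  sub  $r1, $r3, $r1     | $r0=0 $r1=65522 $r2=13 $r3=1 $r4=0 $r5=10
PC=1  nor  $r4, $r2, $r0     | $r0=0 $r1=65522 $r2=13 $r3=1 $r4=65522 $r5=10
PC=2  andi  $r5, $r2, 8      | $r0=0 $r1=65522 $r2=13 $r3=1 $r4=65522 $r5=8
PC=3  beq  $r4, $r2, L11     | $r0=0 $r1=65522 $r2=13 $r3=1 $r4=65522 $r5=8  [not taken]
PC=4  andi  $r4, $r3, 5      | $r0=0 $r1=65522 $r2=13 $r3=1 $r4=1 $r5=8
PC=5  or   $r1, $r4, $r3     | $r0=0 $r1=1 $r2=13 $r3=1 $r4=1 $r5=8
PC=6  add  $r4, $r3, $r0     | $r0=0 $r1=1 $r2=13 $r3=1 $r4=1 $r5=8
PC=7  sub  $r5, $r1, $r0     | $r0=0 $r1=1 $r2=13 $r3=1 $r4=1 $r5=1
PC=8  bne  $r2, $r5, L11     | $r0=0 $r1=1 $r2=13 $r3=1 $r4=1 $r5=1  [TAKEN]
PC=9  xor  $r4, $r5, $r3     | $r0=0 $r1=1 $r2=13 $r3=1 $r4=0 $r5=1
PC=11 slt  $r1, $r4, $r2     | $r0=0 $r1=1 $r2=13 $r3=1 $r4=0 $r5=1
PC=12 andi  $r5, $r3, 10     | $r0=0 $r1=1 $r2=13 $r3=1 $r4=0 $r5=0
PC=13 add  $r3, $r1, $r5     | $r0=0 $r1=1 $r2=13 $r3=1 $r4=0 $r5=0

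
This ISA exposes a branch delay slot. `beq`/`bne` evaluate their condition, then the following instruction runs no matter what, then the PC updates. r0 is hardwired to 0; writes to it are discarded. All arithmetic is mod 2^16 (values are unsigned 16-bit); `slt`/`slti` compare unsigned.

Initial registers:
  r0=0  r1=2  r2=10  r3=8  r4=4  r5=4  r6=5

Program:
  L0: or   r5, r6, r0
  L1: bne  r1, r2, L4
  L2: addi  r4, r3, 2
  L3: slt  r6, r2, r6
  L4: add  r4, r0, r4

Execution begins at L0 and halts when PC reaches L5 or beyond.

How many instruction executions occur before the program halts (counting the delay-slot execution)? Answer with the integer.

#0 or   r5, r6, r0 ; 0/2/10/8/4/5/5
#1 bne  r1, r2, L4 ; 0/2/10/8/4/5/5 ; →target
#2 addi  r4, r3, 2 ; 0/2/10/8/10/5/5
#4 add  r4, r0, r4 ; 0/2/10/8/10/5/5

4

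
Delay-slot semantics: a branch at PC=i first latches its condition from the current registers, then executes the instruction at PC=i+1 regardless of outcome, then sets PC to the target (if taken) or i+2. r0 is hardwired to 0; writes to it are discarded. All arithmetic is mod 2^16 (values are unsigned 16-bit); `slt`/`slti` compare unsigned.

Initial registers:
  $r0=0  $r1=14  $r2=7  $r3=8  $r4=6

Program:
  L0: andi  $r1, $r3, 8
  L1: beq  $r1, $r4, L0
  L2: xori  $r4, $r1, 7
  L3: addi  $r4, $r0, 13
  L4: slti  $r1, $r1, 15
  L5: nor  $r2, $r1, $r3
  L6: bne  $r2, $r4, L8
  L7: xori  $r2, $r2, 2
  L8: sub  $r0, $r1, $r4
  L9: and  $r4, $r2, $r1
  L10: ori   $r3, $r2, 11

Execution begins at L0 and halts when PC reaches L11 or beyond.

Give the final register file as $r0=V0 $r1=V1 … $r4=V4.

$r0=0 $r1=1 $r2=65524 $r3=65535 $r4=0

[0] andi  $r1, $r3, 8  →  {$r0:0, $r1:8, $r2:7, $r3:8, $r4:6}
[1] beq  $r1, $r4, L0  →  {$r0:0, $r1:8, $r2:7, $r3:8, $r4:6}  ⟨branch fallthrough⟩
[2] xori  $r4, $r1, 7  →  {$r0:0, $r1:8, $r2:7, $r3:8, $r4:15}
[3] addi  $r4, $r0, 13  →  {$r0:0, $r1:8, $r2:7, $r3:8, $r4:13}
[4] slti  $r1, $r1, 15  →  {$r0:0, $r1:1, $r2:7, $r3:8, $r4:13}
[5] nor  $r2, $r1, $r3  →  {$r0:0, $r1:1, $r2:65526, $r3:8, $r4:13}
[6] bne  $r2, $r4, L8  →  {$r0:0, $r1:1, $r2:65526, $r3:8, $r4:13}  ⟨branch taken⟩
[7] xori  $r2, $r2, 2  →  {$r0:0, $r1:1, $r2:65524, $r3:8, $r4:13}
[8] sub  $r0, $r1, $r4  →  {$r0:0, $r1:1, $r2:65524, $r3:8, $r4:13}
[9] and  $r4, $r2, $r1  →  {$r0:0, $r1:1, $r2:65524, $r3:8, $r4:0}
[10] ori   $r3, $r2, 11  →  {$r0:0, $r1:1, $r2:65524, $r3:65535, $r4:0}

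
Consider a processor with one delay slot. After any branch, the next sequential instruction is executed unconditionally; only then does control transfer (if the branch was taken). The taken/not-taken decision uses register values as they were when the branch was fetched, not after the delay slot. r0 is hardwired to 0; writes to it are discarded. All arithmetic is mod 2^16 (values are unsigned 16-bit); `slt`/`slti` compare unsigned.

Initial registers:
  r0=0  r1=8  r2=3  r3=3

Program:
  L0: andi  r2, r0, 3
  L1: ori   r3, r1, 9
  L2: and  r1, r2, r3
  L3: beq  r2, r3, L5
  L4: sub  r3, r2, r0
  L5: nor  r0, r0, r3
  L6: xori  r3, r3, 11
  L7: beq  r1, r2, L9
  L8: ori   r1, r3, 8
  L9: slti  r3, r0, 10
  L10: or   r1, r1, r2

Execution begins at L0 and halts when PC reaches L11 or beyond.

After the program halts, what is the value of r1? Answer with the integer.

11

  step pc=0: andi  r2, r0, 3  regs=(0,8,0,3)
  step pc=1: ori   r3, r1, 9  regs=(0,8,0,9)
  step pc=2: and  r1, r2, r3  regs=(0,0,0,9)
  step pc=3: beq  r2, r3, L5  cond=F  regs=(0,0,0,9)
  step pc=4: sub  r3, r2, r0  regs=(0,0,0,0)
  step pc=5: nor  r0, r0, r3  regs=(0,0,0,0)
  step pc=6: xori  r3, r3, 11  regs=(0,0,0,11)
  step pc=7: beq  r1, r2, L9  cond=T  regs=(0,0,0,11)
  step pc=8: ori   r1, r3, 8  regs=(0,11,0,11)
  step pc=9: slti  r3, r0, 10  regs=(0,11,0,1)
  step pc=10: or   r1, r1, r2  regs=(0,11,0,1)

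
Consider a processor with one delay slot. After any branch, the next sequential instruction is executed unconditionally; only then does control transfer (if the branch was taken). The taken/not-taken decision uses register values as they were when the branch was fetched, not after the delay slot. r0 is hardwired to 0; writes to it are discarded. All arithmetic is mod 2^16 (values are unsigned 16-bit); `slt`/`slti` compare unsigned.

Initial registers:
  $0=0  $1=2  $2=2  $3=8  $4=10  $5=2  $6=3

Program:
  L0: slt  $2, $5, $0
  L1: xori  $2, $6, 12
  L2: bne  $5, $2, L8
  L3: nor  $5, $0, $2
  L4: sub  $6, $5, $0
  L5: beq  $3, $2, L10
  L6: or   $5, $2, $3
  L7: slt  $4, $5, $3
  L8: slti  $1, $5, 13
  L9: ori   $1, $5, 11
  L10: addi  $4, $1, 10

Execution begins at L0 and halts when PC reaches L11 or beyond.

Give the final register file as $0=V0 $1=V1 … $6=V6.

PC=0  slt  $2, $5, $0        | $0=0 $1=2 $2=0 $3=8 $4=10 $5=2 $6=3
PC=1  xori  $2, $6, 12       | $0=0 $1=2 $2=15 $3=8 $4=10 $5=2 $6=3
PC=2  bne  $5, $2, L8        | $0=0 $1=2 $2=15 $3=8 $4=10 $5=2 $6=3  [TAKEN]
PC=3  nor  $5, $0, $2        | $0=0 $1=2 $2=15 $3=8 $4=10 $5=65520 $6=3
PC=8  slti  $1, $5, 13       | $0=0 $1=0 $2=15 $3=8 $4=10 $5=65520 $6=3
PC=9  ori   $1, $5, 11       | $0=0 $1=65531 $2=15 $3=8 $4=10 $5=65520 $6=3
PC=10 addi  $4, $1, 10       | $0=0 $1=65531 $2=15 $3=8 $4=5 $5=65520 $6=3

$0=0 $1=65531 $2=15 $3=8 $4=5 $5=65520 $6=3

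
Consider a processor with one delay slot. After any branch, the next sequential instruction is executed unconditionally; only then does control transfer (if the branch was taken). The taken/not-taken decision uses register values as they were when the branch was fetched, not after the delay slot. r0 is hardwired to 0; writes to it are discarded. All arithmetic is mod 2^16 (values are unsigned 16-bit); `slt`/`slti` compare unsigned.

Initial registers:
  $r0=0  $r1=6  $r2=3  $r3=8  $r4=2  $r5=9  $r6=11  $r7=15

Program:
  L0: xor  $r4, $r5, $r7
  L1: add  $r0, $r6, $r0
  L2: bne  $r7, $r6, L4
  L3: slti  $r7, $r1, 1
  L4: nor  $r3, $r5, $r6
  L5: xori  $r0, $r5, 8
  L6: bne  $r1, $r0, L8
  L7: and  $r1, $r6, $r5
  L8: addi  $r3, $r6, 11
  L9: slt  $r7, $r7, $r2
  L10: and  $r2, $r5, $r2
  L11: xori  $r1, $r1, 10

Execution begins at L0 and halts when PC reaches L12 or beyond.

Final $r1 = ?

3

#0 xor  $r4, $r5, $r7 ; 0/6/3/8/6/9/11/15
#1 add  $r0, $r6, $r0 ; 0/6/3/8/6/9/11/15
#2 bne  $r7, $r6, L4 ; 0/6/3/8/6/9/11/15 ; →target
#3 slti  $r7, $r1, 1 ; 0/6/3/8/6/9/11/0
#4 nor  $r3, $r5, $r6 ; 0/6/3/65524/6/9/11/0
#5 xori  $r0, $r5, 8 ; 0/6/3/65524/6/9/11/0
#6 bne  $r1, $r0, L8 ; 0/6/3/65524/6/9/11/0 ; →target
#7 and  $r1, $r6, $r5 ; 0/9/3/65524/6/9/11/0
#8 addi  $r3, $r6, 11 ; 0/9/3/22/6/9/11/0
#9 slt  $r7, $r7, $r2 ; 0/9/3/22/6/9/11/1
#10 and  $r2, $r5, $r2 ; 0/9/1/22/6/9/11/1
#11 xori  $r1, $r1, 10 ; 0/3/1/22/6/9/11/1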